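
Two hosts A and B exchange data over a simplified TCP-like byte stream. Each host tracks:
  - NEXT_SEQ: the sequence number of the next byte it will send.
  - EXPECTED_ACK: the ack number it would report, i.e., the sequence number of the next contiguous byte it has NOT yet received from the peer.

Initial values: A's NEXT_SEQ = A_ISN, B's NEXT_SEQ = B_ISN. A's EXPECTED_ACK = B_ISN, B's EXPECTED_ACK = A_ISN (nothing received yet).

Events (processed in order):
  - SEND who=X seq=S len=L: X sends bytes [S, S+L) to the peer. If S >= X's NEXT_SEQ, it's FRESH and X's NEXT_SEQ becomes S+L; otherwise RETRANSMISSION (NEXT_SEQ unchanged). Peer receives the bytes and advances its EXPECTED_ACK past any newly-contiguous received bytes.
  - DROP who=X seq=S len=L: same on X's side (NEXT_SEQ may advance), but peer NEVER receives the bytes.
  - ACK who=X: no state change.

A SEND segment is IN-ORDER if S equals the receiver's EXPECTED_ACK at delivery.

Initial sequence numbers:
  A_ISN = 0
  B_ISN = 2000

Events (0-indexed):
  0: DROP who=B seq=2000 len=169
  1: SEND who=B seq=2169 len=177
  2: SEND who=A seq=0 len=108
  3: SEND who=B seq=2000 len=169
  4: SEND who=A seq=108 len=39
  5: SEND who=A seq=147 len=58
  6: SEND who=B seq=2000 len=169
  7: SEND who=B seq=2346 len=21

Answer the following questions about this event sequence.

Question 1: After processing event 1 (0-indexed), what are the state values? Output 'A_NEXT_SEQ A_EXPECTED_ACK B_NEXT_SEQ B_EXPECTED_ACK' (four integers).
After event 0: A_seq=0 A_ack=2000 B_seq=2169 B_ack=0
After event 1: A_seq=0 A_ack=2000 B_seq=2346 B_ack=0

0 2000 2346 0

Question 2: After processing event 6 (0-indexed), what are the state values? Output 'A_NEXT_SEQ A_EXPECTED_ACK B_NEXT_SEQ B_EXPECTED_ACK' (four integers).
After event 0: A_seq=0 A_ack=2000 B_seq=2169 B_ack=0
After event 1: A_seq=0 A_ack=2000 B_seq=2346 B_ack=0
After event 2: A_seq=108 A_ack=2000 B_seq=2346 B_ack=108
After event 3: A_seq=108 A_ack=2346 B_seq=2346 B_ack=108
After event 4: A_seq=147 A_ack=2346 B_seq=2346 B_ack=147
After event 5: A_seq=205 A_ack=2346 B_seq=2346 B_ack=205
After event 6: A_seq=205 A_ack=2346 B_seq=2346 B_ack=205

205 2346 2346 205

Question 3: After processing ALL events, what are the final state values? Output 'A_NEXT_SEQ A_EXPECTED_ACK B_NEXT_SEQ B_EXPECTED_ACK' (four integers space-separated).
After event 0: A_seq=0 A_ack=2000 B_seq=2169 B_ack=0
After event 1: A_seq=0 A_ack=2000 B_seq=2346 B_ack=0
After event 2: A_seq=108 A_ack=2000 B_seq=2346 B_ack=108
After event 3: A_seq=108 A_ack=2346 B_seq=2346 B_ack=108
After event 4: A_seq=147 A_ack=2346 B_seq=2346 B_ack=147
After event 5: A_seq=205 A_ack=2346 B_seq=2346 B_ack=205
After event 6: A_seq=205 A_ack=2346 B_seq=2346 B_ack=205
After event 7: A_seq=205 A_ack=2367 B_seq=2367 B_ack=205

Answer: 205 2367 2367 205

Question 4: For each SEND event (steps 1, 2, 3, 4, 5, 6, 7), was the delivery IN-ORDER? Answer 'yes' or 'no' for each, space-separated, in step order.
Answer: no yes yes yes yes no yes

Derivation:
Step 1: SEND seq=2169 -> out-of-order
Step 2: SEND seq=0 -> in-order
Step 3: SEND seq=2000 -> in-order
Step 4: SEND seq=108 -> in-order
Step 5: SEND seq=147 -> in-order
Step 6: SEND seq=2000 -> out-of-order
Step 7: SEND seq=2346 -> in-order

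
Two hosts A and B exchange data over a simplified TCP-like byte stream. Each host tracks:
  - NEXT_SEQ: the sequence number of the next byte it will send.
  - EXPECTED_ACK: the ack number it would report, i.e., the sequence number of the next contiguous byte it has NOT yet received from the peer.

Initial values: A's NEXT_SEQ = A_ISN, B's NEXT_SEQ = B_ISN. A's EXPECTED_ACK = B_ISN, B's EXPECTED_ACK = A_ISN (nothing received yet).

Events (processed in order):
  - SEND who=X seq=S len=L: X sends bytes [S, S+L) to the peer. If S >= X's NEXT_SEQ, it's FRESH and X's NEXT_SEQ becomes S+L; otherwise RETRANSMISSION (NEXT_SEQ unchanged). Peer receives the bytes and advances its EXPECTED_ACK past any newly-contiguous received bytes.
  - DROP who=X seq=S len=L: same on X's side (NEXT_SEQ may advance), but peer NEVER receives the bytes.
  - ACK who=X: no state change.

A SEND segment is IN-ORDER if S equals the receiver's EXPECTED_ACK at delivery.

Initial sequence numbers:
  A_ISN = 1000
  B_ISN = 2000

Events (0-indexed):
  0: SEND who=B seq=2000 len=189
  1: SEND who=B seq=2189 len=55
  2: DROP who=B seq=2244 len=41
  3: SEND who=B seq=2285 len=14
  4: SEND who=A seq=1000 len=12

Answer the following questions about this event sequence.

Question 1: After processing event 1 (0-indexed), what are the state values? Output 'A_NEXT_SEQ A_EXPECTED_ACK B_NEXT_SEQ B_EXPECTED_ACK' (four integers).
After event 0: A_seq=1000 A_ack=2189 B_seq=2189 B_ack=1000
After event 1: A_seq=1000 A_ack=2244 B_seq=2244 B_ack=1000

1000 2244 2244 1000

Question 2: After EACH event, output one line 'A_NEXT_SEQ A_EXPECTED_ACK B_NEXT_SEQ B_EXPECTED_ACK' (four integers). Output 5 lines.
1000 2189 2189 1000
1000 2244 2244 1000
1000 2244 2285 1000
1000 2244 2299 1000
1012 2244 2299 1012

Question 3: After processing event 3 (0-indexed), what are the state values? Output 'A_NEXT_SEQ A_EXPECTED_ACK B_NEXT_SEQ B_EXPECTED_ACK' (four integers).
After event 0: A_seq=1000 A_ack=2189 B_seq=2189 B_ack=1000
After event 1: A_seq=1000 A_ack=2244 B_seq=2244 B_ack=1000
After event 2: A_seq=1000 A_ack=2244 B_seq=2285 B_ack=1000
After event 3: A_seq=1000 A_ack=2244 B_seq=2299 B_ack=1000

1000 2244 2299 1000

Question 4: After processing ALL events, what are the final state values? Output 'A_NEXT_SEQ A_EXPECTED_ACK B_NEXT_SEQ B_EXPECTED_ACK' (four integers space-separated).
After event 0: A_seq=1000 A_ack=2189 B_seq=2189 B_ack=1000
After event 1: A_seq=1000 A_ack=2244 B_seq=2244 B_ack=1000
After event 2: A_seq=1000 A_ack=2244 B_seq=2285 B_ack=1000
After event 3: A_seq=1000 A_ack=2244 B_seq=2299 B_ack=1000
After event 4: A_seq=1012 A_ack=2244 B_seq=2299 B_ack=1012

Answer: 1012 2244 2299 1012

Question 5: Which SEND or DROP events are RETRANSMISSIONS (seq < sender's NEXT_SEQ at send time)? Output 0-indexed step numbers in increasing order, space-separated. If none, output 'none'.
Step 0: SEND seq=2000 -> fresh
Step 1: SEND seq=2189 -> fresh
Step 2: DROP seq=2244 -> fresh
Step 3: SEND seq=2285 -> fresh
Step 4: SEND seq=1000 -> fresh

Answer: none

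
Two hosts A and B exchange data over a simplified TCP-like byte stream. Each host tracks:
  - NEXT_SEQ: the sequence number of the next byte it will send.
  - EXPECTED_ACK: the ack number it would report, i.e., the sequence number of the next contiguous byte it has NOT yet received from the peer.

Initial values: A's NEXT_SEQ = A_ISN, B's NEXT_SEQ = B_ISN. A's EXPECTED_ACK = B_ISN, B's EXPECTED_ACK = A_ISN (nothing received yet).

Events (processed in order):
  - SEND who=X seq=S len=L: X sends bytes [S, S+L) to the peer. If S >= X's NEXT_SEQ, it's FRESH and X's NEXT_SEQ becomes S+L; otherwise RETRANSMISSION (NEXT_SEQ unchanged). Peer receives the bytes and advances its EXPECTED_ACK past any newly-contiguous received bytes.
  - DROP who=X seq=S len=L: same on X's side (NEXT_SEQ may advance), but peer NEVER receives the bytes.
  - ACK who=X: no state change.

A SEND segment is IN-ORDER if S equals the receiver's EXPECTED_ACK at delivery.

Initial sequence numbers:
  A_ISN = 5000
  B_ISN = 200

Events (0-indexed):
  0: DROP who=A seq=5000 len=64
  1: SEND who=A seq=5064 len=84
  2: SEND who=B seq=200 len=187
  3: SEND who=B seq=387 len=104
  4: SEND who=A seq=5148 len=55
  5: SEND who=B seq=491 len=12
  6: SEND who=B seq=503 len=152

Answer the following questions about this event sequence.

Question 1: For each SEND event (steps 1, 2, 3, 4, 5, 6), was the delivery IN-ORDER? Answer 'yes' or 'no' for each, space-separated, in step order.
Step 1: SEND seq=5064 -> out-of-order
Step 2: SEND seq=200 -> in-order
Step 3: SEND seq=387 -> in-order
Step 4: SEND seq=5148 -> out-of-order
Step 5: SEND seq=491 -> in-order
Step 6: SEND seq=503 -> in-order

Answer: no yes yes no yes yes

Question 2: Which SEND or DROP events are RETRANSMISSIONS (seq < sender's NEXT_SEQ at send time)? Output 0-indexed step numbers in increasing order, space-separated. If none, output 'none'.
Step 0: DROP seq=5000 -> fresh
Step 1: SEND seq=5064 -> fresh
Step 2: SEND seq=200 -> fresh
Step 3: SEND seq=387 -> fresh
Step 4: SEND seq=5148 -> fresh
Step 5: SEND seq=491 -> fresh
Step 6: SEND seq=503 -> fresh

Answer: none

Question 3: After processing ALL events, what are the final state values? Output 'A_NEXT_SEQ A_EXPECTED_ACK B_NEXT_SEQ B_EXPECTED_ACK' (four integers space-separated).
Answer: 5203 655 655 5000

Derivation:
After event 0: A_seq=5064 A_ack=200 B_seq=200 B_ack=5000
After event 1: A_seq=5148 A_ack=200 B_seq=200 B_ack=5000
After event 2: A_seq=5148 A_ack=387 B_seq=387 B_ack=5000
After event 3: A_seq=5148 A_ack=491 B_seq=491 B_ack=5000
After event 4: A_seq=5203 A_ack=491 B_seq=491 B_ack=5000
After event 5: A_seq=5203 A_ack=503 B_seq=503 B_ack=5000
After event 6: A_seq=5203 A_ack=655 B_seq=655 B_ack=5000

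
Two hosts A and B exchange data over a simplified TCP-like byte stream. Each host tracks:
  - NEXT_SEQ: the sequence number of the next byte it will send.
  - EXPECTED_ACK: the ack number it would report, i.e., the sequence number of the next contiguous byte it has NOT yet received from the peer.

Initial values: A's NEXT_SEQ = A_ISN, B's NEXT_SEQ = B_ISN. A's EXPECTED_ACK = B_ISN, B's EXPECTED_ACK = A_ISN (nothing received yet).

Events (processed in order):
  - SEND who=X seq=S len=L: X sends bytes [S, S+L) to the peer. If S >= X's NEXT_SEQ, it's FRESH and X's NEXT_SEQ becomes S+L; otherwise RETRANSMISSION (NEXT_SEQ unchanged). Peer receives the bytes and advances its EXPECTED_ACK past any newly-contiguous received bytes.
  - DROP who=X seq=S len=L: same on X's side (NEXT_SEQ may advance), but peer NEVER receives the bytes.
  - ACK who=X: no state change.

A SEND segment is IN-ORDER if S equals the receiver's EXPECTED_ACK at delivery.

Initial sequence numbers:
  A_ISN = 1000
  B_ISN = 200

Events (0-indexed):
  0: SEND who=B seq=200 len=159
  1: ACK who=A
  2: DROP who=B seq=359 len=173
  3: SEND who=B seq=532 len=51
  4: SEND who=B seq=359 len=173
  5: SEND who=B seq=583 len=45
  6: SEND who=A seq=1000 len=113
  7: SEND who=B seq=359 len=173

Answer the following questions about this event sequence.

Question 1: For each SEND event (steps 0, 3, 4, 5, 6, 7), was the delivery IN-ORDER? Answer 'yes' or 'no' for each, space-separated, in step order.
Answer: yes no yes yes yes no

Derivation:
Step 0: SEND seq=200 -> in-order
Step 3: SEND seq=532 -> out-of-order
Step 4: SEND seq=359 -> in-order
Step 5: SEND seq=583 -> in-order
Step 6: SEND seq=1000 -> in-order
Step 7: SEND seq=359 -> out-of-order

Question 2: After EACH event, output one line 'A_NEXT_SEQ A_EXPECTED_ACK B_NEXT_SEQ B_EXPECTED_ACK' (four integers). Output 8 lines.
1000 359 359 1000
1000 359 359 1000
1000 359 532 1000
1000 359 583 1000
1000 583 583 1000
1000 628 628 1000
1113 628 628 1113
1113 628 628 1113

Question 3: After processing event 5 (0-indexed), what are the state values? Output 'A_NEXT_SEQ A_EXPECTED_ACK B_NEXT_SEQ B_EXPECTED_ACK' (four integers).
After event 0: A_seq=1000 A_ack=359 B_seq=359 B_ack=1000
After event 1: A_seq=1000 A_ack=359 B_seq=359 B_ack=1000
After event 2: A_seq=1000 A_ack=359 B_seq=532 B_ack=1000
After event 3: A_seq=1000 A_ack=359 B_seq=583 B_ack=1000
After event 4: A_seq=1000 A_ack=583 B_seq=583 B_ack=1000
After event 5: A_seq=1000 A_ack=628 B_seq=628 B_ack=1000

1000 628 628 1000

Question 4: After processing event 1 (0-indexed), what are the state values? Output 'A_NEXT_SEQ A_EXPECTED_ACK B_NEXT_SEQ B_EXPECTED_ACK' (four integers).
After event 0: A_seq=1000 A_ack=359 B_seq=359 B_ack=1000
After event 1: A_seq=1000 A_ack=359 B_seq=359 B_ack=1000

1000 359 359 1000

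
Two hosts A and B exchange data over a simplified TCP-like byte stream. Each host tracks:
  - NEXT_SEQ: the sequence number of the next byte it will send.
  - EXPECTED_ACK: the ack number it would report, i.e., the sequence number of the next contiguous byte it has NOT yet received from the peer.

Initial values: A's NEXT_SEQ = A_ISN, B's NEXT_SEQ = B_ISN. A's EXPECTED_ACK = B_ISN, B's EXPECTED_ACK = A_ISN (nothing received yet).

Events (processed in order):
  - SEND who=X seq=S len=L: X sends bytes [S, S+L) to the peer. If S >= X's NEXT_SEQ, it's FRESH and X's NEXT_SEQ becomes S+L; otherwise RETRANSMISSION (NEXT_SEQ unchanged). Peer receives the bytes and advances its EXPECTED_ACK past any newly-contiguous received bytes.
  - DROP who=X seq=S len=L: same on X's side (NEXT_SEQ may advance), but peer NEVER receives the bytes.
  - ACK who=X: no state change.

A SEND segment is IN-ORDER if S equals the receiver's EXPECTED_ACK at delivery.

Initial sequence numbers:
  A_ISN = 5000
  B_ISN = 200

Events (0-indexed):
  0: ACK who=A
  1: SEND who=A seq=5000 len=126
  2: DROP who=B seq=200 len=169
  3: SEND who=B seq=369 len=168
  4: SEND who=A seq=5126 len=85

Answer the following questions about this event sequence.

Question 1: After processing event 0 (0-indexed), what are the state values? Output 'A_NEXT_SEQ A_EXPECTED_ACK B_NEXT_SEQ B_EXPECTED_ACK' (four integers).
After event 0: A_seq=5000 A_ack=200 B_seq=200 B_ack=5000

5000 200 200 5000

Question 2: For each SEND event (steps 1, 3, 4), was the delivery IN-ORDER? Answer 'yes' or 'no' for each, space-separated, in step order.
Step 1: SEND seq=5000 -> in-order
Step 3: SEND seq=369 -> out-of-order
Step 4: SEND seq=5126 -> in-order

Answer: yes no yes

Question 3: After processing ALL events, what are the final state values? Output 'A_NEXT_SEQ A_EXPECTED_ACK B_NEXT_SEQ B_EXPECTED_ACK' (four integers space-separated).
After event 0: A_seq=5000 A_ack=200 B_seq=200 B_ack=5000
After event 1: A_seq=5126 A_ack=200 B_seq=200 B_ack=5126
After event 2: A_seq=5126 A_ack=200 B_seq=369 B_ack=5126
After event 3: A_seq=5126 A_ack=200 B_seq=537 B_ack=5126
After event 4: A_seq=5211 A_ack=200 B_seq=537 B_ack=5211

Answer: 5211 200 537 5211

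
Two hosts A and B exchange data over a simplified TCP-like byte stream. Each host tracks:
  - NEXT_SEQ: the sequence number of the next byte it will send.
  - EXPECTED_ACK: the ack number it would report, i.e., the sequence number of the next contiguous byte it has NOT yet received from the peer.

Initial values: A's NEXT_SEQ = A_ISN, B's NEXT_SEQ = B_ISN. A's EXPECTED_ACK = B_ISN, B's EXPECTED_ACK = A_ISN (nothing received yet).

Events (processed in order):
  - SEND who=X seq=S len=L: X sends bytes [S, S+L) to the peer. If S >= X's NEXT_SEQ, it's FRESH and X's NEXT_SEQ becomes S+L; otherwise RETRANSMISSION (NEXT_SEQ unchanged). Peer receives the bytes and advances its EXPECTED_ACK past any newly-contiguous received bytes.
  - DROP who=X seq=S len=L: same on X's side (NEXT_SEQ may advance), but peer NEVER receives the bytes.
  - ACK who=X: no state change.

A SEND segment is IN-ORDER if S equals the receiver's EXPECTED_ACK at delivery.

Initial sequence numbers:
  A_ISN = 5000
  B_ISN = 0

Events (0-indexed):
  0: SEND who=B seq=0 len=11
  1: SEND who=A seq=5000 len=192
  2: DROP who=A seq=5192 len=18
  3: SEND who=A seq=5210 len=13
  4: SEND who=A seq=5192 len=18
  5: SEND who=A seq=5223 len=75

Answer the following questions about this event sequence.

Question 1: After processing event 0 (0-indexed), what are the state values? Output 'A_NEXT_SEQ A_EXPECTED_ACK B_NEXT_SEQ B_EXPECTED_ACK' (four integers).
After event 0: A_seq=5000 A_ack=11 B_seq=11 B_ack=5000

5000 11 11 5000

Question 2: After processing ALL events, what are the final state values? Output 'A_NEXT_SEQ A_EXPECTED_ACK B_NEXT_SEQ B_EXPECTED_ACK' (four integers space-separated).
After event 0: A_seq=5000 A_ack=11 B_seq=11 B_ack=5000
After event 1: A_seq=5192 A_ack=11 B_seq=11 B_ack=5192
After event 2: A_seq=5210 A_ack=11 B_seq=11 B_ack=5192
After event 3: A_seq=5223 A_ack=11 B_seq=11 B_ack=5192
After event 4: A_seq=5223 A_ack=11 B_seq=11 B_ack=5223
After event 5: A_seq=5298 A_ack=11 B_seq=11 B_ack=5298

Answer: 5298 11 11 5298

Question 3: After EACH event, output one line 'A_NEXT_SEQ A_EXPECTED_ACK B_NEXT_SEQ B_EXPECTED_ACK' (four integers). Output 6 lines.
5000 11 11 5000
5192 11 11 5192
5210 11 11 5192
5223 11 11 5192
5223 11 11 5223
5298 11 11 5298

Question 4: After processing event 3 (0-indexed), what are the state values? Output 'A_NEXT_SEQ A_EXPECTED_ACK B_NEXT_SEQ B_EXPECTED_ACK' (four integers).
After event 0: A_seq=5000 A_ack=11 B_seq=11 B_ack=5000
After event 1: A_seq=5192 A_ack=11 B_seq=11 B_ack=5192
After event 2: A_seq=5210 A_ack=11 B_seq=11 B_ack=5192
After event 3: A_seq=5223 A_ack=11 B_seq=11 B_ack=5192

5223 11 11 5192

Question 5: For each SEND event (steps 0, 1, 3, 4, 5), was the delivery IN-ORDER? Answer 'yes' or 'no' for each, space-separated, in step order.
Answer: yes yes no yes yes

Derivation:
Step 0: SEND seq=0 -> in-order
Step 1: SEND seq=5000 -> in-order
Step 3: SEND seq=5210 -> out-of-order
Step 4: SEND seq=5192 -> in-order
Step 5: SEND seq=5223 -> in-order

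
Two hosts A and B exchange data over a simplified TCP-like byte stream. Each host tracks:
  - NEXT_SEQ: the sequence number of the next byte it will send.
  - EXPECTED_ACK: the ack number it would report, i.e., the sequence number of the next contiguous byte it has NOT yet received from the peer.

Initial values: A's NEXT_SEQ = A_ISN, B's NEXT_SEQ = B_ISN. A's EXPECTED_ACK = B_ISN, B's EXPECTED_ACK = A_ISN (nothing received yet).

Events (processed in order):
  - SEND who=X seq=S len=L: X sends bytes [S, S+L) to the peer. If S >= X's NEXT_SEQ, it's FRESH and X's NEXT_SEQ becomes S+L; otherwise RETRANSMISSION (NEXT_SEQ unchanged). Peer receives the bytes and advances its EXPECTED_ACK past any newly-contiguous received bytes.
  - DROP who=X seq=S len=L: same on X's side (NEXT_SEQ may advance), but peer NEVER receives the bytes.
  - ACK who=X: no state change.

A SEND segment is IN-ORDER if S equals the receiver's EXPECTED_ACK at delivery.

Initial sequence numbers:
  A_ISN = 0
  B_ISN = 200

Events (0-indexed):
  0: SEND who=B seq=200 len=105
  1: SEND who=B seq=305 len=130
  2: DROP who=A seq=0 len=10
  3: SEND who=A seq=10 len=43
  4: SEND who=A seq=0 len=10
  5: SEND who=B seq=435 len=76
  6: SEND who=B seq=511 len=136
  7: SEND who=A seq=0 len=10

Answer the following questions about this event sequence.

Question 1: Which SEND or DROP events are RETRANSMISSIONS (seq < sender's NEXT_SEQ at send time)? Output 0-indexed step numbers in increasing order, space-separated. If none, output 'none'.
Answer: 4 7

Derivation:
Step 0: SEND seq=200 -> fresh
Step 1: SEND seq=305 -> fresh
Step 2: DROP seq=0 -> fresh
Step 3: SEND seq=10 -> fresh
Step 4: SEND seq=0 -> retransmit
Step 5: SEND seq=435 -> fresh
Step 6: SEND seq=511 -> fresh
Step 7: SEND seq=0 -> retransmit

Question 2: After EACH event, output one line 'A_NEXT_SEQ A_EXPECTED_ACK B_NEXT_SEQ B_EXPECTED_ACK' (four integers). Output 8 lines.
0 305 305 0
0 435 435 0
10 435 435 0
53 435 435 0
53 435 435 53
53 511 511 53
53 647 647 53
53 647 647 53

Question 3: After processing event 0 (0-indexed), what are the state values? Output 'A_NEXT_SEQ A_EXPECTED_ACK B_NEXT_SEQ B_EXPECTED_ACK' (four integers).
After event 0: A_seq=0 A_ack=305 B_seq=305 B_ack=0

0 305 305 0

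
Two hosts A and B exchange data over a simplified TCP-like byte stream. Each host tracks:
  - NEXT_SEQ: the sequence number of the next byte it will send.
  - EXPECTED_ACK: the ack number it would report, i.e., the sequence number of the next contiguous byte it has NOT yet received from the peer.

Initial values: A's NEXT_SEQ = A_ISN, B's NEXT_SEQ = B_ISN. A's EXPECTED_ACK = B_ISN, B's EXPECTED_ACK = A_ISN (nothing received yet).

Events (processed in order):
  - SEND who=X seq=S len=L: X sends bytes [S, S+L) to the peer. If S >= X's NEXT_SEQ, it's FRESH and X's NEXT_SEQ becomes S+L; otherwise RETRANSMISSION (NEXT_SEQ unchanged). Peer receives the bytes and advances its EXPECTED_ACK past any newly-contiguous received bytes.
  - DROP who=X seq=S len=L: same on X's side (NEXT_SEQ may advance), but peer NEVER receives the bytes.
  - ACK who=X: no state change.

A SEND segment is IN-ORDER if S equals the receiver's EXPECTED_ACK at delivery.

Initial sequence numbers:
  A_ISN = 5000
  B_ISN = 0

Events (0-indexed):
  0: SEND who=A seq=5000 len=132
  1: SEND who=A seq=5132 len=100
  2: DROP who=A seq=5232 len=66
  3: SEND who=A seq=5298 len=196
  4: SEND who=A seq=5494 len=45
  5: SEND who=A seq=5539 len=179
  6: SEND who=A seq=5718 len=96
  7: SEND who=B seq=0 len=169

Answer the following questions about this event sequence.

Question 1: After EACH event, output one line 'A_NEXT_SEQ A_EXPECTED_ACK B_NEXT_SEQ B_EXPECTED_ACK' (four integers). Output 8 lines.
5132 0 0 5132
5232 0 0 5232
5298 0 0 5232
5494 0 0 5232
5539 0 0 5232
5718 0 0 5232
5814 0 0 5232
5814 169 169 5232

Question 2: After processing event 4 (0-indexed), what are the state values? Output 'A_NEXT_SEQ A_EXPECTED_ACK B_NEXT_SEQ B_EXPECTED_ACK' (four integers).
After event 0: A_seq=5132 A_ack=0 B_seq=0 B_ack=5132
After event 1: A_seq=5232 A_ack=0 B_seq=0 B_ack=5232
After event 2: A_seq=5298 A_ack=0 B_seq=0 B_ack=5232
After event 3: A_seq=5494 A_ack=0 B_seq=0 B_ack=5232
After event 4: A_seq=5539 A_ack=0 B_seq=0 B_ack=5232

5539 0 0 5232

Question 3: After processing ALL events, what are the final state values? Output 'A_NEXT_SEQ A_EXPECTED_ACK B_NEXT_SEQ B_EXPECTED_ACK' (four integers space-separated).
After event 0: A_seq=5132 A_ack=0 B_seq=0 B_ack=5132
After event 1: A_seq=5232 A_ack=0 B_seq=0 B_ack=5232
After event 2: A_seq=5298 A_ack=0 B_seq=0 B_ack=5232
After event 3: A_seq=5494 A_ack=0 B_seq=0 B_ack=5232
After event 4: A_seq=5539 A_ack=0 B_seq=0 B_ack=5232
After event 5: A_seq=5718 A_ack=0 B_seq=0 B_ack=5232
After event 6: A_seq=5814 A_ack=0 B_seq=0 B_ack=5232
After event 7: A_seq=5814 A_ack=169 B_seq=169 B_ack=5232

Answer: 5814 169 169 5232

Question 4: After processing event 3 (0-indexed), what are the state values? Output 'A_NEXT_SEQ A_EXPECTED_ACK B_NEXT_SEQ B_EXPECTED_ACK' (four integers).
After event 0: A_seq=5132 A_ack=0 B_seq=0 B_ack=5132
After event 1: A_seq=5232 A_ack=0 B_seq=0 B_ack=5232
After event 2: A_seq=5298 A_ack=0 B_seq=0 B_ack=5232
After event 3: A_seq=5494 A_ack=0 B_seq=0 B_ack=5232

5494 0 0 5232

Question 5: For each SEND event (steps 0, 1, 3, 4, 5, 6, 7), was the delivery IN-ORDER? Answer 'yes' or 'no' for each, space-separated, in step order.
Step 0: SEND seq=5000 -> in-order
Step 1: SEND seq=5132 -> in-order
Step 3: SEND seq=5298 -> out-of-order
Step 4: SEND seq=5494 -> out-of-order
Step 5: SEND seq=5539 -> out-of-order
Step 6: SEND seq=5718 -> out-of-order
Step 7: SEND seq=0 -> in-order

Answer: yes yes no no no no yes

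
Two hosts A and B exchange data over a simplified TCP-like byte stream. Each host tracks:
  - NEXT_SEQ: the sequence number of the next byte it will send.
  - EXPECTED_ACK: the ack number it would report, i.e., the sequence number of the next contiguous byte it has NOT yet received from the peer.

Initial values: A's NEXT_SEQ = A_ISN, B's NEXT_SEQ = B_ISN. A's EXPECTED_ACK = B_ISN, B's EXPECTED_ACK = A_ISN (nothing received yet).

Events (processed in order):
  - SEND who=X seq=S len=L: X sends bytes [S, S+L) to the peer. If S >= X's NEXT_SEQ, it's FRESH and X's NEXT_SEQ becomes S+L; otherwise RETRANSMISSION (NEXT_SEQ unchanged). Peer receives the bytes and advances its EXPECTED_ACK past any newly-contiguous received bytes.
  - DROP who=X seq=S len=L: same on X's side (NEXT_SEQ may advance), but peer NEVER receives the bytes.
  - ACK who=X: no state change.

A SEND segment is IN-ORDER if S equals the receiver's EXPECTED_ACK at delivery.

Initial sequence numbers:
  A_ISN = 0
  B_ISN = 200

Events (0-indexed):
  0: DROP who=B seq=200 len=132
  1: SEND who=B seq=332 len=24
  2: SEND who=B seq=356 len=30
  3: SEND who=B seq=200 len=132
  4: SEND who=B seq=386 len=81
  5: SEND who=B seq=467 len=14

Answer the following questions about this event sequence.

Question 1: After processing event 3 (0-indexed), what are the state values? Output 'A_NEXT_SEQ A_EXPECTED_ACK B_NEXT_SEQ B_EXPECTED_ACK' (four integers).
After event 0: A_seq=0 A_ack=200 B_seq=332 B_ack=0
After event 1: A_seq=0 A_ack=200 B_seq=356 B_ack=0
After event 2: A_seq=0 A_ack=200 B_seq=386 B_ack=0
After event 3: A_seq=0 A_ack=386 B_seq=386 B_ack=0

0 386 386 0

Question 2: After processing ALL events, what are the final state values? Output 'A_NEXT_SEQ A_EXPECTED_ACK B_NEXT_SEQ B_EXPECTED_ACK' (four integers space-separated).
After event 0: A_seq=0 A_ack=200 B_seq=332 B_ack=0
After event 1: A_seq=0 A_ack=200 B_seq=356 B_ack=0
After event 2: A_seq=0 A_ack=200 B_seq=386 B_ack=0
After event 3: A_seq=0 A_ack=386 B_seq=386 B_ack=0
After event 4: A_seq=0 A_ack=467 B_seq=467 B_ack=0
After event 5: A_seq=0 A_ack=481 B_seq=481 B_ack=0

Answer: 0 481 481 0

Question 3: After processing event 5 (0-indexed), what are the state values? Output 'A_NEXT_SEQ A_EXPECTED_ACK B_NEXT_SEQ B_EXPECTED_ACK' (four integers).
After event 0: A_seq=0 A_ack=200 B_seq=332 B_ack=0
After event 1: A_seq=0 A_ack=200 B_seq=356 B_ack=0
After event 2: A_seq=0 A_ack=200 B_seq=386 B_ack=0
After event 3: A_seq=0 A_ack=386 B_seq=386 B_ack=0
After event 4: A_seq=0 A_ack=467 B_seq=467 B_ack=0
After event 5: A_seq=0 A_ack=481 B_seq=481 B_ack=0

0 481 481 0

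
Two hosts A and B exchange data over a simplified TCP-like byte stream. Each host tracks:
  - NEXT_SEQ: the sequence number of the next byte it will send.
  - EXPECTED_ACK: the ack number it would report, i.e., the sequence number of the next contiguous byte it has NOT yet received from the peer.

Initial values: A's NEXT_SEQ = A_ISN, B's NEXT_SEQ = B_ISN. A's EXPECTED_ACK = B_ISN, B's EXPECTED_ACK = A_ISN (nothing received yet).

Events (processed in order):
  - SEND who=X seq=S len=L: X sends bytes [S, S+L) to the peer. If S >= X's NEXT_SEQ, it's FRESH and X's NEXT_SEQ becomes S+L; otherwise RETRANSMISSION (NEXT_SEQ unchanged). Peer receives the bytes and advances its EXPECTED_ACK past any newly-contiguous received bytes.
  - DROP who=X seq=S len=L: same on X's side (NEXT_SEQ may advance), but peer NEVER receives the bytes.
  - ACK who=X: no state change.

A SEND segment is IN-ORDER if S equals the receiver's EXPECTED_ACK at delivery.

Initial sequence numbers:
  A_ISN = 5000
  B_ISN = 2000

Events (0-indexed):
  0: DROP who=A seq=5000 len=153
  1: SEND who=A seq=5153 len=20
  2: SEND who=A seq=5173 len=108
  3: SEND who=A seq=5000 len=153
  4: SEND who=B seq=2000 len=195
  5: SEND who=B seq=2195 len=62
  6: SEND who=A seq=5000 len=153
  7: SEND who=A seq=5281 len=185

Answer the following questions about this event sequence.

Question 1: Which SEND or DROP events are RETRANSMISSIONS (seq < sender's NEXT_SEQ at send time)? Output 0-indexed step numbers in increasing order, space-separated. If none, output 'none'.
Step 0: DROP seq=5000 -> fresh
Step 1: SEND seq=5153 -> fresh
Step 2: SEND seq=5173 -> fresh
Step 3: SEND seq=5000 -> retransmit
Step 4: SEND seq=2000 -> fresh
Step 5: SEND seq=2195 -> fresh
Step 6: SEND seq=5000 -> retransmit
Step 7: SEND seq=5281 -> fresh

Answer: 3 6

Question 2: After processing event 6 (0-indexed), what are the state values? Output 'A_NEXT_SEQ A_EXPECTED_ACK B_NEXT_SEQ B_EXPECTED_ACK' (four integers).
After event 0: A_seq=5153 A_ack=2000 B_seq=2000 B_ack=5000
After event 1: A_seq=5173 A_ack=2000 B_seq=2000 B_ack=5000
After event 2: A_seq=5281 A_ack=2000 B_seq=2000 B_ack=5000
After event 3: A_seq=5281 A_ack=2000 B_seq=2000 B_ack=5281
After event 4: A_seq=5281 A_ack=2195 B_seq=2195 B_ack=5281
After event 5: A_seq=5281 A_ack=2257 B_seq=2257 B_ack=5281
After event 6: A_seq=5281 A_ack=2257 B_seq=2257 B_ack=5281

5281 2257 2257 5281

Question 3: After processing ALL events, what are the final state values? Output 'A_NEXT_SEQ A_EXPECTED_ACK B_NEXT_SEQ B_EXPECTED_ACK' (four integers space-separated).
After event 0: A_seq=5153 A_ack=2000 B_seq=2000 B_ack=5000
After event 1: A_seq=5173 A_ack=2000 B_seq=2000 B_ack=5000
After event 2: A_seq=5281 A_ack=2000 B_seq=2000 B_ack=5000
After event 3: A_seq=5281 A_ack=2000 B_seq=2000 B_ack=5281
After event 4: A_seq=5281 A_ack=2195 B_seq=2195 B_ack=5281
After event 5: A_seq=5281 A_ack=2257 B_seq=2257 B_ack=5281
After event 6: A_seq=5281 A_ack=2257 B_seq=2257 B_ack=5281
After event 7: A_seq=5466 A_ack=2257 B_seq=2257 B_ack=5466

Answer: 5466 2257 2257 5466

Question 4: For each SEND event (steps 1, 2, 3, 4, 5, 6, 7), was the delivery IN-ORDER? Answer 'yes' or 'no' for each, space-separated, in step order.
Step 1: SEND seq=5153 -> out-of-order
Step 2: SEND seq=5173 -> out-of-order
Step 3: SEND seq=5000 -> in-order
Step 4: SEND seq=2000 -> in-order
Step 5: SEND seq=2195 -> in-order
Step 6: SEND seq=5000 -> out-of-order
Step 7: SEND seq=5281 -> in-order

Answer: no no yes yes yes no yes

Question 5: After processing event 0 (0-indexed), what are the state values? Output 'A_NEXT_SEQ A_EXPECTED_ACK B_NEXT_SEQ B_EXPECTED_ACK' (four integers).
After event 0: A_seq=5153 A_ack=2000 B_seq=2000 B_ack=5000

5153 2000 2000 5000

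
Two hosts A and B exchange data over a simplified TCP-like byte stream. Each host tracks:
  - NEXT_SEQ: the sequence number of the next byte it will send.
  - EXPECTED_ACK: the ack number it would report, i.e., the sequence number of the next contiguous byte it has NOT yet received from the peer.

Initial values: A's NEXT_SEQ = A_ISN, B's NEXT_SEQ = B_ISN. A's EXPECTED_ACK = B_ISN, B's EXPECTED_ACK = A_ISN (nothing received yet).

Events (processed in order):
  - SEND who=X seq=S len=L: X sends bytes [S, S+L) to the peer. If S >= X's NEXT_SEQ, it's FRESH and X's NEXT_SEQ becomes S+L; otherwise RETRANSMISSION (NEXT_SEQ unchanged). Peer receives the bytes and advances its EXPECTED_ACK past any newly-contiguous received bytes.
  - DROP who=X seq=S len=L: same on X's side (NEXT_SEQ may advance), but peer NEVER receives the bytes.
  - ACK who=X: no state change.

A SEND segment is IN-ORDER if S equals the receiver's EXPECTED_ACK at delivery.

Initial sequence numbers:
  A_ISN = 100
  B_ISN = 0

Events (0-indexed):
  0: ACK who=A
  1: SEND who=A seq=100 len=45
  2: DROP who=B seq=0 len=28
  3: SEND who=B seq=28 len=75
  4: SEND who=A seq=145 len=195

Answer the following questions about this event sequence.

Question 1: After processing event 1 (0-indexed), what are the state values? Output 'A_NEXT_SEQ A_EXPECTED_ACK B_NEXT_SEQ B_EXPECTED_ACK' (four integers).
After event 0: A_seq=100 A_ack=0 B_seq=0 B_ack=100
After event 1: A_seq=145 A_ack=0 B_seq=0 B_ack=145

145 0 0 145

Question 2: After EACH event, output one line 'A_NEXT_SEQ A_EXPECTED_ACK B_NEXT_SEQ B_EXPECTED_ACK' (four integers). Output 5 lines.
100 0 0 100
145 0 0 145
145 0 28 145
145 0 103 145
340 0 103 340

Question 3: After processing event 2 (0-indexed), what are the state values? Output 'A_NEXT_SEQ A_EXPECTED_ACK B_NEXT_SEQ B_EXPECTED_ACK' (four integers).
After event 0: A_seq=100 A_ack=0 B_seq=0 B_ack=100
After event 1: A_seq=145 A_ack=0 B_seq=0 B_ack=145
After event 2: A_seq=145 A_ack=0 B_seq=28 B_ack=145

145 0 28 145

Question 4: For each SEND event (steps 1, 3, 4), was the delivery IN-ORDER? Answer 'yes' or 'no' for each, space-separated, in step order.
Answer: yes no yes

Derivation:
Step 1: SEND seq=100 -> in-order
Step 3: SEND seq=28 -> out-of-order
Step 4: SEND seq=145 -> in-order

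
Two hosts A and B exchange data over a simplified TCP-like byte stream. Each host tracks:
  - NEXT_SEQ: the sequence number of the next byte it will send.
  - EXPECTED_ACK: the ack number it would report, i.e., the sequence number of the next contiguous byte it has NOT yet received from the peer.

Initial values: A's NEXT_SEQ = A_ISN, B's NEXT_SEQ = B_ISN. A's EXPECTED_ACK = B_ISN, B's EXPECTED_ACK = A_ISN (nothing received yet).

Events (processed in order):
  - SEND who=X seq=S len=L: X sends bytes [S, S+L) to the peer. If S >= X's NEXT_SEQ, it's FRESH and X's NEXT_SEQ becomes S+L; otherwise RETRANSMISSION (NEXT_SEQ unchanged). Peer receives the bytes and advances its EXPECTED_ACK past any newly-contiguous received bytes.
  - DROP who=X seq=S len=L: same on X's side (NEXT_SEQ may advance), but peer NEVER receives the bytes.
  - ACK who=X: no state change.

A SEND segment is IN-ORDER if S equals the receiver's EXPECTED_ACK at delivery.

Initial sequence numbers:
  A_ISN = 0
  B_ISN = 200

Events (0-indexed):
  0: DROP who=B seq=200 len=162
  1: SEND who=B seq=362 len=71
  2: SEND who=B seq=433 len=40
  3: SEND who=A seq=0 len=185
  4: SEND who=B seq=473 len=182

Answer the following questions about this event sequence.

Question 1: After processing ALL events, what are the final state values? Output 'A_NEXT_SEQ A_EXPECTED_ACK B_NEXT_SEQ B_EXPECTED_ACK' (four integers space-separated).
After event 0: A_seq=0 A_ack=200 B_seq=362 B_ack=0
After event 1: A_seq=0 A_ack=200 B_seq=433 B_ack=0
After event 2: A_seq=0 A_ack=200 B_seq=473 B_ack=0
After event 3: A_seq=185 A_ack=200 B_seq=473 B_ack=185
After event 4: A_seq=185 A_ack=200 B_seq=655 B_ack=185

Answer: 185 200 655 185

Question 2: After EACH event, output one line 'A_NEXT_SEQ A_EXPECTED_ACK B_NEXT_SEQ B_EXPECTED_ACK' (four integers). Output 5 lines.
0 200 362 0
0 200 433 0
0 200 473 0
185 200 473 185
185 200 655 185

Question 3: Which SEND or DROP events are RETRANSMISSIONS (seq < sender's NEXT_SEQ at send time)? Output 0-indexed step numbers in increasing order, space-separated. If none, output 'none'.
Step 0: DROP seq=200 -> fresh
Step 1: SEND seq=362 -> fresh
Step 2: SEND seq=433 -> fresh
Step 3: SEND seq=0 -> fresh
Step 4: SEND seq=473 -> fresh

Answer: none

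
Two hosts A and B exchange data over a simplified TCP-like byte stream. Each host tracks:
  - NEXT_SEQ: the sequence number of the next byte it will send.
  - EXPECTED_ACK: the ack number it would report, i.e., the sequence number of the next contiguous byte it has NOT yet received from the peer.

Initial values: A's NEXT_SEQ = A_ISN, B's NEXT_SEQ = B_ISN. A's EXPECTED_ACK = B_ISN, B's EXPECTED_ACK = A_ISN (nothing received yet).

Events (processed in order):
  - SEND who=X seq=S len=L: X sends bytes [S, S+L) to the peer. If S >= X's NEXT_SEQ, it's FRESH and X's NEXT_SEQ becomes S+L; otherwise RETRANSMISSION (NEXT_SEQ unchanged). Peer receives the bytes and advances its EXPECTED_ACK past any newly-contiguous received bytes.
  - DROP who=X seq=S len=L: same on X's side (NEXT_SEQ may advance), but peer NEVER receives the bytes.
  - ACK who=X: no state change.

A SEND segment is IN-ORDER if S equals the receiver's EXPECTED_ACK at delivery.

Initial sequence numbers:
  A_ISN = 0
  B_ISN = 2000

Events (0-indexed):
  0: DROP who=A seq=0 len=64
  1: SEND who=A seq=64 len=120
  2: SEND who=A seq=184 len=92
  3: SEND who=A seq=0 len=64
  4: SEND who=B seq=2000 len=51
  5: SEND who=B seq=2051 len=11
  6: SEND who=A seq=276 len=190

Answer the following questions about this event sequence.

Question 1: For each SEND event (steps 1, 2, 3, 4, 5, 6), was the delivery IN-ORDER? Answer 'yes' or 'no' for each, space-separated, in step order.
Answer: no no yes yes yes yes

Derivation:
Step 1: SEND seq=64 -> out-of-order
Step 2: SEND seq=184 -> out-of-order
Step 3: SEND seq=0 -> in-order
Step 4: SEND seq=2000 -> in-order
Step 5: SEND seq=2051 -> in-order
Step 6: SEND seq=276 -> in-order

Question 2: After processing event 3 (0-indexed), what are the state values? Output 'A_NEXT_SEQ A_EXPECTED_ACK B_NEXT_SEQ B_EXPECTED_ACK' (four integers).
After event 0: A_seq=64 A_ack=2000 B_seq=2000 B_ack=0
After event 1: A_seq=184 A_ack=2000 B_seq=2000 B_ack=0
After event 2: A_seq=276 A_ack=2000 B_seq=2000 B_ack=0
After event 3: A_seq=276 A_ack=2000 B_seq=2000 B_ack=276

276 2000 2000 276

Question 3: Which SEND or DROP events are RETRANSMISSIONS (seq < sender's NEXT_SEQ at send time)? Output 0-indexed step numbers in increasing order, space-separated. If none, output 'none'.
Step 0: DROP seq=0 -> fresh
Step 1: SEND seq=64 -> fresh
Step 2: SEND seq=184 -> fresh
Step 3: SEND seq=0 -> retransmit
Step 4: SEND seq=2000 -> fresh
Step 5: SEND seq=2051 -> fresh
Step 6: SEND seq=276 -> fresh

Answer: 3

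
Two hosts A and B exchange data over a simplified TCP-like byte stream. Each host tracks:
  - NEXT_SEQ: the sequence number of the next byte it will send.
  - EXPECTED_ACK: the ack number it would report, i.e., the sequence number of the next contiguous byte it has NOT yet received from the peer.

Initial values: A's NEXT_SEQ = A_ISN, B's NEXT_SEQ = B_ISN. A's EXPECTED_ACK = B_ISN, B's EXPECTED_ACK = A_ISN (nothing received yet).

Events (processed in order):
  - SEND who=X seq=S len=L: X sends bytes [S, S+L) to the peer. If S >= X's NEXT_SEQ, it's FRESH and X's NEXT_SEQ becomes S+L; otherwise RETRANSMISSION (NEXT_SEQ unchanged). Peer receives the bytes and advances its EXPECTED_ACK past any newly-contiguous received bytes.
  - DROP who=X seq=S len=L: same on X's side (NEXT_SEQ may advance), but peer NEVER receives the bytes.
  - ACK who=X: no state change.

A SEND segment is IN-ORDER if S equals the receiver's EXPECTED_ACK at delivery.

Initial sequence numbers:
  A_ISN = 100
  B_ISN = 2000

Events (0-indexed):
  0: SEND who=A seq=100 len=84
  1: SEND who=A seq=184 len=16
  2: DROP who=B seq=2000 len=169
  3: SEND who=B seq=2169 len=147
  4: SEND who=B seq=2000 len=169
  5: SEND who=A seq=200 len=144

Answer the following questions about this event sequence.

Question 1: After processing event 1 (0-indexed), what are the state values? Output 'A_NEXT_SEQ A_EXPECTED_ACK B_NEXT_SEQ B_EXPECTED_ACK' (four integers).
After event 0: A_seq=184 A_ack=2000 B_seq=2000 B_ack=184
After event 1: A_seq=200 A_ack=2000 B_seq=2000 B_ack=200

200 2000 2000 200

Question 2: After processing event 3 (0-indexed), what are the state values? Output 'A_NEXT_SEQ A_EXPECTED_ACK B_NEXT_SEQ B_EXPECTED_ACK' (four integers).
After event 0: A_seq=184 A_ack=2000 B_seq=2000 B_ack=184
After event 1: A_seq=200 A_ack=2000 B_seq=2000 B_ack=200
After event 2: A_seq=200 A_ack=2000 B_seq=2169 B_ack=200
After event 3: A_seq=200 A_ack=2000 B_seq=2316 B_ack=200

200 2000 2316 200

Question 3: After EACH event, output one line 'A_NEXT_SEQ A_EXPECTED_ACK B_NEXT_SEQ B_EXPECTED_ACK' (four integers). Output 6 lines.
184 2000 2000 184
200 2000 2000 200
200 2000 2169 200
200 2000 2316 200
200 2316 2316 200
344 2316 2316 344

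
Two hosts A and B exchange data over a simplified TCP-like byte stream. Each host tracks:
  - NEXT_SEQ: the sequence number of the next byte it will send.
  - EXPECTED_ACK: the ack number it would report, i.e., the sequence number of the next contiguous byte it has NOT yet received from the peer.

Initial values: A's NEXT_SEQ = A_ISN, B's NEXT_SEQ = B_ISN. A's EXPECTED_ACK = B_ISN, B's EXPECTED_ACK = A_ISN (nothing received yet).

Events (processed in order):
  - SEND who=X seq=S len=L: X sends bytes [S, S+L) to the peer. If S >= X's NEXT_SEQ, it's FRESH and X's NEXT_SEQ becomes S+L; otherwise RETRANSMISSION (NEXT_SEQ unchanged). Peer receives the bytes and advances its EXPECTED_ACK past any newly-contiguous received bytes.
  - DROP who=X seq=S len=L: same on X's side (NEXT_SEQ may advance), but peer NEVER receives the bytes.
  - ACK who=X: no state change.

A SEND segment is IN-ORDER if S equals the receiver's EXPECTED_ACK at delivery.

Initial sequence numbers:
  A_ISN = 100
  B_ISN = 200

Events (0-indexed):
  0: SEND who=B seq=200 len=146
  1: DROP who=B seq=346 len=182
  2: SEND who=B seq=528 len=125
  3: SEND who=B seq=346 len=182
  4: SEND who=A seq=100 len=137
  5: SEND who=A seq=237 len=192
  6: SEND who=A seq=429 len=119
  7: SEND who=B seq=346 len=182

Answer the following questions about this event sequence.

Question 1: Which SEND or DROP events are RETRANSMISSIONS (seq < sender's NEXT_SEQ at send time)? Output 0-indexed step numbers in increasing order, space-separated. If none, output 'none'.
Step 0: SEND seq=200 -> fresh
Step 1: DROP seq=346 -> fresh
Step 2: SEND seq=528 -> fresh
Step 3: SEND seq=346 -> retransmit
Step 4: SEND seq=100 -> fresh
Step 5: SEND seq=237 -> fresh
Step 6: SEND seq=429 -> fresh
Step 7: SEND seq=346 -> retransmit

Answer: 3 7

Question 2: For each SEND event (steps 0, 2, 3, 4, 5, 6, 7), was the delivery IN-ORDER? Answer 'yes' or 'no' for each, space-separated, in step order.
Answer: yes no yes yes yes yes no

Derivation:
Step 0: SEND seq=200 -> in-order
Step 2: SEND seq=528 -> out-of-order
Step 3: SEND seq=346 -> in-order
Step 4: SEND seq=100 -> in-order
Step 5: SEND seq=237 -> in-order
Step 6: SEND seq=429 -> in-order
Step 7: SEND seq=346 -> out-of-order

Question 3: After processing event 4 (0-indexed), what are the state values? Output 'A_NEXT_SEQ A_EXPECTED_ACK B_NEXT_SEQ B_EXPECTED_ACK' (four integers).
After event 0: A_seq=100 A_ack=346 B_seq=346 B_ack=100
After event 1: A_seq=100 A_ack=346 B_seq=528 B_ack=100
After event 2: A_seq=100 A_ack=346 B_seq=653 B_ack=100
After event 3: A_seq=100 A_ack=653 B_seq=653 B_ack=100
After event 4: A_seq=237 A_ack=653 B_seq=653 B_ack=237

237 653 653 237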